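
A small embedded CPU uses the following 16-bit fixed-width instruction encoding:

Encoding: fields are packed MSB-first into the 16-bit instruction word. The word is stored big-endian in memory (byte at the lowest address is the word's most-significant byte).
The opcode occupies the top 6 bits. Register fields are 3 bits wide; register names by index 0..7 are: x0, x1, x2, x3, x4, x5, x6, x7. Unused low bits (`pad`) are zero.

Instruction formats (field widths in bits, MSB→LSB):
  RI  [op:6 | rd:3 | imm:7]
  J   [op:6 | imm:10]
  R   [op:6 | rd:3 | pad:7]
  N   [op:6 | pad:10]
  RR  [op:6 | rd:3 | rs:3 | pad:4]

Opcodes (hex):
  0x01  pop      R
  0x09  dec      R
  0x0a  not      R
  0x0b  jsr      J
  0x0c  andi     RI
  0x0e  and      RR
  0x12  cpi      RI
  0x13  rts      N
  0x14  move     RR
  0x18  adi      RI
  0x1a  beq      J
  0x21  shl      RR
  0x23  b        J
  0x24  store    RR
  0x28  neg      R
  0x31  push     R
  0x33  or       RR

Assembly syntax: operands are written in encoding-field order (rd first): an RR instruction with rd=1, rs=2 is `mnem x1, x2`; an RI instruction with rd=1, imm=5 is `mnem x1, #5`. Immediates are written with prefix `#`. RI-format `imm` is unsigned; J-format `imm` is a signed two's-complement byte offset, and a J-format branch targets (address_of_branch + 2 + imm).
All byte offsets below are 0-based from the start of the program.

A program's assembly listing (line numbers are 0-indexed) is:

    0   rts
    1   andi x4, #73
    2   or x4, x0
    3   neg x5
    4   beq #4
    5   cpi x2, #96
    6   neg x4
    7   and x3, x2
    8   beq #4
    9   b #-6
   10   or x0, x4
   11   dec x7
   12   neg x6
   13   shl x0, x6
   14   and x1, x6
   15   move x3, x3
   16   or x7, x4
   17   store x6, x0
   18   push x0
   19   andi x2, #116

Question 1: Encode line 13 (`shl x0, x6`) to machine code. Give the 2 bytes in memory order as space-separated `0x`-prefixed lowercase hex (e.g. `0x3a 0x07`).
0x84 0x60

13. shl fields op=0x21:6|rd=0:3|rs=6:3|pad=0:4 → word 8460h → 84 60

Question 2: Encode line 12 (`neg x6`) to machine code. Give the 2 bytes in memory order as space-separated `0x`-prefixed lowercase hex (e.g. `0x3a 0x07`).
L12: neg op=0x28:6|rd=6:3|pad=0:7 ⇒ 0xa300 ⇒ big a3 00

0xa3 0x00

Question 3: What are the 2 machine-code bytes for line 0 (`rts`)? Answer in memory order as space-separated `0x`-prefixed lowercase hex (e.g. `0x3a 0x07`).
0x4c 0x00

line 0 (rts): pack op=0x13:6|pad=0:10 = 0x4c00; big→ 4c 00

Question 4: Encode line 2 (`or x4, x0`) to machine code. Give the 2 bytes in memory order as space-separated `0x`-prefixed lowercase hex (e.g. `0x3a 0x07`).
0xce 0x00

L2: or op=0x33:6|rd=4:3|rs=0:3|pad=0:4 ⇒ 0xce00 ⇒ big ce 00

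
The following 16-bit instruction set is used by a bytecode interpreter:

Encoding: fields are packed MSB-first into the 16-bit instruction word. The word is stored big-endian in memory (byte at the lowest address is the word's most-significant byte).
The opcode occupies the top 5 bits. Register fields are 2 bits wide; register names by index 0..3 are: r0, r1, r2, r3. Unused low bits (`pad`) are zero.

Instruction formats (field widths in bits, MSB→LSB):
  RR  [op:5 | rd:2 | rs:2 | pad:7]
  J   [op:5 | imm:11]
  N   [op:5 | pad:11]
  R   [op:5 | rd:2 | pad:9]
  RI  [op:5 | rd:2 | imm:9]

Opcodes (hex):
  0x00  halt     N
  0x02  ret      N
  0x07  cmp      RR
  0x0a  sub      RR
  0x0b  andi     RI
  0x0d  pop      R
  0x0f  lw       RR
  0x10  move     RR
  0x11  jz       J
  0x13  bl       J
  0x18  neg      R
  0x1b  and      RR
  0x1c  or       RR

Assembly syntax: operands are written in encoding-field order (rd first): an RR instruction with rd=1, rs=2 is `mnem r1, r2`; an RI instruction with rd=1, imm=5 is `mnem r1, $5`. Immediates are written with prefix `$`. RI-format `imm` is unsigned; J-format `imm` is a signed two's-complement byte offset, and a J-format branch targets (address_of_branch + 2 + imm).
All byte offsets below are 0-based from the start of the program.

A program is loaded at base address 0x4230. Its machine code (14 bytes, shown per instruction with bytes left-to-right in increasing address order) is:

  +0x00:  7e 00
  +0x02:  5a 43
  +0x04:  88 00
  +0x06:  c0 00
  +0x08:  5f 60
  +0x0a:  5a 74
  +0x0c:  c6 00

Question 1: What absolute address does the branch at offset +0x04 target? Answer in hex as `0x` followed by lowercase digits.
[04] 88 00 → 0x8800
  op=0x8800>>11=0x11 ⇒ jz (J)
  imm@[10:0]=0x0 ⇒ $0
  target = base 0x4230 + off 0x04 + 2 + imm 0 = 0x4236

0x4236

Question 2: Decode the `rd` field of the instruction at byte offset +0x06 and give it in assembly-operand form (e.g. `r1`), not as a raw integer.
off 0x06: read c0 00 as big → 0xc000
  opcode bits[15:11]=0x18: neg/R
  rd: (w>>9)&0x3=0x0 → r0

r0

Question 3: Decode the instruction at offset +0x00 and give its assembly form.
[00] 7e 00 → 0x7e00
  op=0x7e00>>11=0xf ⇒ lw (RR)
  rd@[10:9]=0x3 ⇒ r3
  rs@[8:7]=0x0 ⇒ r0

lw r3, r0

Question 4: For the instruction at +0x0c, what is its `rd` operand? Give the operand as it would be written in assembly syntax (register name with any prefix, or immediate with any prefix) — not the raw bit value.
r3

[0c] c6 00 → 0xc600
  top 5b → 0x18 → neg [R]
  [10:9] rd=3 = r3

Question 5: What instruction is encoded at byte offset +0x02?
+0x02: 5a 43 ⇒ word 0x5a43 (big)
  top 5b → 0xb → andi [RI]
  [10:9] rd=1 = r1
  [8:0] imm=67 = $67

andi r1, $67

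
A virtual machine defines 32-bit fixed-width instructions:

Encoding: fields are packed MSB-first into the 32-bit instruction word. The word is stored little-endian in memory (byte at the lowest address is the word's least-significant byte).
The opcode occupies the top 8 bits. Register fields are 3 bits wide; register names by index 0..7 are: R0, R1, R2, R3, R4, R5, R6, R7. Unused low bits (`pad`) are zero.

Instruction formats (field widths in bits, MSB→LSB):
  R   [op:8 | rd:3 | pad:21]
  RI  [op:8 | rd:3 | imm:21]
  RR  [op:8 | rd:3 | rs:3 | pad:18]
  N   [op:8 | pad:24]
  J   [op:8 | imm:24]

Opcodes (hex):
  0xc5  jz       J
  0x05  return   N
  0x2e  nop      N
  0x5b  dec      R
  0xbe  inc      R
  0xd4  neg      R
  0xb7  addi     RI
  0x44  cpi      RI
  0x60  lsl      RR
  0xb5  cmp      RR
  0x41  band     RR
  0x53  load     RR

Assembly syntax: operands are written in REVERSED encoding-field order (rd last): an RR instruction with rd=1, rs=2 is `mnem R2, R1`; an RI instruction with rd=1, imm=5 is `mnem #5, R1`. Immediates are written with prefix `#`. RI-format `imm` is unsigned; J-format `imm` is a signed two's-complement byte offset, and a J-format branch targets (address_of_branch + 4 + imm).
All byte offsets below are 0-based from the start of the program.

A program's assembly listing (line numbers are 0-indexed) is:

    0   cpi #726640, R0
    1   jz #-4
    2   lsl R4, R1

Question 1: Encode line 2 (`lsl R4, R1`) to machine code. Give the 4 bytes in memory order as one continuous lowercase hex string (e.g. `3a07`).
00003060

2. lsl fields op=0x60:8|rd=1:3|rs=4:3|pad=0:18 → word 60300000h → 00 00 30 60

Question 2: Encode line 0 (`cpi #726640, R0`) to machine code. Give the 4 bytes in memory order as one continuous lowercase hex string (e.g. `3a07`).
70160b44

L0: cpi op=0x44:8|rd=0:3|imm=726640:21 ⇒ 0x440b1670 ⇒ little 70 16 0b 44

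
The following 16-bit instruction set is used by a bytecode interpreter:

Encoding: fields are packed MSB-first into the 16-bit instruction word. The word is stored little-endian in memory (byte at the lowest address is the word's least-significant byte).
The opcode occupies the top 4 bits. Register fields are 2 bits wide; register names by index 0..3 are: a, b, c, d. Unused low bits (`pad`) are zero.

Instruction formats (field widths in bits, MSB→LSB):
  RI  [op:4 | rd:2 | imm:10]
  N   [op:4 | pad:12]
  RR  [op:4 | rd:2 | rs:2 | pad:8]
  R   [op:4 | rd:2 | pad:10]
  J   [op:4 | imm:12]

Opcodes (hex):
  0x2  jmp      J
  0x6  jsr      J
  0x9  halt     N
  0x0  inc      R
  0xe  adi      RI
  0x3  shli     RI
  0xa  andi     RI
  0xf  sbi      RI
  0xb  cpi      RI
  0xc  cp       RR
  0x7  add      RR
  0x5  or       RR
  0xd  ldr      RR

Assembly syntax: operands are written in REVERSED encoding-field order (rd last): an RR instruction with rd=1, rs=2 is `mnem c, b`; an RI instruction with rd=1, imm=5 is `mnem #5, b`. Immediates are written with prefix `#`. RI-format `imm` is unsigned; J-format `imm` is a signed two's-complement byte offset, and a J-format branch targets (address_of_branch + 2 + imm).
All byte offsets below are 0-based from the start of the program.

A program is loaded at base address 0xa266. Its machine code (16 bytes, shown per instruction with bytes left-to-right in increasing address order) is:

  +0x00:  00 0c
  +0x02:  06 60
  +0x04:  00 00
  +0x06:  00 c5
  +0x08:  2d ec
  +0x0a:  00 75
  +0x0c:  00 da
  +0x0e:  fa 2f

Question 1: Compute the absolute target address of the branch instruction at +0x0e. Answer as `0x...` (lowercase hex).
@+0e  little-endian(fa 2f) = 0x2ffa
  opcode bits[15:12]=0x2: jmp/J
  imm: (w>>0)&0xfff=0xffa (s12→-6) → #-6
  target = base 0xa266 + off 0x0e + 2 + imm -6 = 0xa270

0xa270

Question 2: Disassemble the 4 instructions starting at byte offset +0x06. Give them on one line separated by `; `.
cp b, b; adi #45, d; add b, b; ldr c, c

+0x06: 00 c5 ⇒ word 0xc500 (little)
  top 4b → 0xc → cp [RR]
  rd@[11:10]=0x1 ⇒ b
  rs@[9:8]=0x1 ⇒ b
+0x08: 2d ec ⇒ word 0xec2d (little)
  top 4b → 0xe → adi [RI]
  rd@[11:10]=0x3 ⇒ d
  imm@[9:0]=0x2d ⇒ #45
+0x0a: 00 75 ⇒ word 0x7500 (little)
  top 4b → 0x7 → add [RR]
  rd@[11:10]=0x1 ⇒ b
  rs@[9:8]=0x1 ⇒ b
+0x0c: 00 da ⇒ word 0xda00 (little)
  top 4b → 0xd → ldr [RR]
  rd@[11:10]=0x2 ⇒ c
  rs@[9:8]=0x2 ⇒ c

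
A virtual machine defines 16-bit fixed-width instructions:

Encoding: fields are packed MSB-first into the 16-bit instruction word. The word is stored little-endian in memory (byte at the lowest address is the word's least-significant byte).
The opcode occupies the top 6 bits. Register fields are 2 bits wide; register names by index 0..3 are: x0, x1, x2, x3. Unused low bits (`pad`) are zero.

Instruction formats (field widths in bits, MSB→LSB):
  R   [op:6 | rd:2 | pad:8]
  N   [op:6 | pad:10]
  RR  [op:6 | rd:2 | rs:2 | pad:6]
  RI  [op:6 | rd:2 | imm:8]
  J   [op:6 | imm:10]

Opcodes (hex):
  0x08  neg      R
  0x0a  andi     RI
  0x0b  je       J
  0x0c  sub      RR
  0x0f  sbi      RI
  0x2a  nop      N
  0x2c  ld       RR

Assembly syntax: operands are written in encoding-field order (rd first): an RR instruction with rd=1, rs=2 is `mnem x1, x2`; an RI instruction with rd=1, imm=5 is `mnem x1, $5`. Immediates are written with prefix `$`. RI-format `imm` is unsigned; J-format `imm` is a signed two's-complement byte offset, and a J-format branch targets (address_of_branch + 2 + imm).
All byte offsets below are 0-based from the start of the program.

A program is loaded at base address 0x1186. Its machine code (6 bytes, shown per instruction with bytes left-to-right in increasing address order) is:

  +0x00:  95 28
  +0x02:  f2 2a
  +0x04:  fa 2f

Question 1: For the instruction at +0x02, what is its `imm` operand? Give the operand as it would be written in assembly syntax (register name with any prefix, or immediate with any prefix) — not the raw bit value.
+0x02: f2 2a ⇒ word 0x2af2 (little)
  opcode bits[15:10]=0xa: andi/RI
  [9:8] rd=2 = x2
  [7:0] imm=242 = $242

$242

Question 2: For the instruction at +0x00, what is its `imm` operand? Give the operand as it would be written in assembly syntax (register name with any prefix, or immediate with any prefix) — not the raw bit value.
@+00  little-endian(95 28) = 0x2895
  opcode bits[15:10]=0xa: andi/RI
  rd: (w>>8)&0x3=0x0 → x0
  imm: (w>>0)&0xff=0x95 → $149

$149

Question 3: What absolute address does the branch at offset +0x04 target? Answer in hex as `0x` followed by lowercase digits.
0x1186

@+04  little-endian(fa 2f) = 0x2ffa
  op=0x2ffa>>10=0xb ⇒ je (J)
  imm: (w>>0)&0x3ff=0x3fa (s10→-6) → $-6
  target = base 0x1186 + off 0x04 + 2 + imm -6 = 0x1186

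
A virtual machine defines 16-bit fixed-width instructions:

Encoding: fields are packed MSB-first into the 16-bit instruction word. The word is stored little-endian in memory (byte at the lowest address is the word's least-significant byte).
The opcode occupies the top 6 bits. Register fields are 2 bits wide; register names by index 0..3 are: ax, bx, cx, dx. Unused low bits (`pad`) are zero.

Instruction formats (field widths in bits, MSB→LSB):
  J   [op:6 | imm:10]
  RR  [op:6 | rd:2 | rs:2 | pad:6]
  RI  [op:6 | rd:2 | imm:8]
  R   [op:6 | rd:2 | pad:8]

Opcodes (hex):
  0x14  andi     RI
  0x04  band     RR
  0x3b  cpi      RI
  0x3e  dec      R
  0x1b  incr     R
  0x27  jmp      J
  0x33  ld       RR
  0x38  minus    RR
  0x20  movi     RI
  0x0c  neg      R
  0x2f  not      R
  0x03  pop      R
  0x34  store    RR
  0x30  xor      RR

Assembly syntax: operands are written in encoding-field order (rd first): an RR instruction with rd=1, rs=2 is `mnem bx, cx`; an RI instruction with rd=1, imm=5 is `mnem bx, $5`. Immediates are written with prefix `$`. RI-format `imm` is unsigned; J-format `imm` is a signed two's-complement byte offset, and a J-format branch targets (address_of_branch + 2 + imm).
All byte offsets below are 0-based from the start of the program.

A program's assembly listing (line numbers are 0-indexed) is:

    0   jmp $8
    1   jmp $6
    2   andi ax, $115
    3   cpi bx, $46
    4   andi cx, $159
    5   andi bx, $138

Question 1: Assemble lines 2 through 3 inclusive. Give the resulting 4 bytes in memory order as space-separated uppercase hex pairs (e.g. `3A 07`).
73 50 2E ED

L2: andi op=0x14:6|rd=0:2|imm=115:8 ⇒ 0x5073 ⇒ little 73 50
L3: cpi op=0x3b:6|rd=1:2|imm=46:8 ⇒ 0xed2e ⇒ little 2e ed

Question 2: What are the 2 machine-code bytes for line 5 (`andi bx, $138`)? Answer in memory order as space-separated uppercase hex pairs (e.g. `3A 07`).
8A 51

L5: andi op=0x14:6|rd=1:2|imm=138:8 ⇒ 0x518a ⇒ little 8a 51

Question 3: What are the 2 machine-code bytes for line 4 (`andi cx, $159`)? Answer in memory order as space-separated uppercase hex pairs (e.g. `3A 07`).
4. andi fields op=0x14:6|rd=2:2|imm=159:8 → word 529fh → 9f 52

9F 52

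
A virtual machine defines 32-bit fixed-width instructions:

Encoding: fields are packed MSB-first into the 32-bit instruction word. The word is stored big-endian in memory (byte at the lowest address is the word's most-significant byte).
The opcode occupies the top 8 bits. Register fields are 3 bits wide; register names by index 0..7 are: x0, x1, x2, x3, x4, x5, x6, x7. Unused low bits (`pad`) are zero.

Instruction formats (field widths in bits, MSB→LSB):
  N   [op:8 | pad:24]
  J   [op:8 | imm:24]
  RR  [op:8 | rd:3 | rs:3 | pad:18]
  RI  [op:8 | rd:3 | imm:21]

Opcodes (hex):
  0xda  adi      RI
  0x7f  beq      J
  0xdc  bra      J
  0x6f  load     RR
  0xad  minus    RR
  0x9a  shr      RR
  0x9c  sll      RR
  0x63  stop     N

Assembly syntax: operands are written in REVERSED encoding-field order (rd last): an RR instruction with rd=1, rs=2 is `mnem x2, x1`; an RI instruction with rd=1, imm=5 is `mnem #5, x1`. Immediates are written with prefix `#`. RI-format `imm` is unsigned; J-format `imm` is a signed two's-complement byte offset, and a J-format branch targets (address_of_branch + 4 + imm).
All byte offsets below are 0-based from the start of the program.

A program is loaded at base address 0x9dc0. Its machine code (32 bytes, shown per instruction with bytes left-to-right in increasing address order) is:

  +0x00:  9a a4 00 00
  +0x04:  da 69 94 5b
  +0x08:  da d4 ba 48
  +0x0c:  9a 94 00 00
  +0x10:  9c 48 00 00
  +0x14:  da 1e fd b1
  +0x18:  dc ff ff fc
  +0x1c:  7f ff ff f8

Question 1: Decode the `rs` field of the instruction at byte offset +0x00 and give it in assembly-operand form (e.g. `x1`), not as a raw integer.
+0x00: 9a a4 00 00 ⇒ word 0x9aa40000 (big)
  top 8b → 0x9a → shr [RR]
  rd@[23:21]=0x5 ⇒ x5
  rs@[20:18]=0x1 ⇒ x1

x1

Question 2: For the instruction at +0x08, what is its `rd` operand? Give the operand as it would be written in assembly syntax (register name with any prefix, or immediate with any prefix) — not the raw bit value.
@+08  big-endian(da d4 ba 48) = 0xdad4ba48
  opcode bits[31:24]=0xda: adi/RI
  rd@[23:21]=0x6 ⇒ x6
  imm@[20:0]=0x14ba48 ⇒ #1358408

x6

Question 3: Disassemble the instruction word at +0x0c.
off 0x0c: read 9a 94 00 00 as big → 0x9a940000
  opcode bits[31:24]=0x9a: shr/RR
  [23:21] rd=4 = x4
  [20:18] rs=5 = x5

shr x5, x4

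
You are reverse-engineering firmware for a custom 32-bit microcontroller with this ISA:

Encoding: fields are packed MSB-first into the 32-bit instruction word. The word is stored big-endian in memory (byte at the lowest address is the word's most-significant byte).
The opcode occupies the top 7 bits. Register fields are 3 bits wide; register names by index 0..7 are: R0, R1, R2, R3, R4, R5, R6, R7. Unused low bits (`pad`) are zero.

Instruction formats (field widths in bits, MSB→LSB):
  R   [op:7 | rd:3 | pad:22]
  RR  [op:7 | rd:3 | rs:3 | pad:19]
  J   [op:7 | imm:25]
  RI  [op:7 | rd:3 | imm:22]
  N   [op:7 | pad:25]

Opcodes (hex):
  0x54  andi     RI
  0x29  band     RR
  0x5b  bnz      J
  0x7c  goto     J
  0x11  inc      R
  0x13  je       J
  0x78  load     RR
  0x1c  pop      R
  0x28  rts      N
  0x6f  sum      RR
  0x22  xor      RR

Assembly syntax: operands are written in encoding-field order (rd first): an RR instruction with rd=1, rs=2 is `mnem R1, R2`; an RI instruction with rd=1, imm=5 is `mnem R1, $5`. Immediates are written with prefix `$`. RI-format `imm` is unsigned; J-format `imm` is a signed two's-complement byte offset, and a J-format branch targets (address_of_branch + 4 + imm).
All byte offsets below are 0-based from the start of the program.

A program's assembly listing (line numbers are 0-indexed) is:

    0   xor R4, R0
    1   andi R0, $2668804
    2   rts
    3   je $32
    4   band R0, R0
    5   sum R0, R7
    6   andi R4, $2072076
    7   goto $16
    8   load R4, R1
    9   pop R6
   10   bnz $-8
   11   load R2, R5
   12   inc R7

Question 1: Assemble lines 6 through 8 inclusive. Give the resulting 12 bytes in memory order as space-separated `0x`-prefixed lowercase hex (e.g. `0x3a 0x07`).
6. andi fields op=0x54:7|rd=4:3|imm=2072076:22 → word a91f9e0ch → a9 1f 9e 0c
7. goto fields op=0x7c:7|imm=16:25 → word f8000010h → f8 00 00 10
8. load fields op=0x78:7|rd=4:3|rs=1:3|pad=0:19 → word f1080000h → f1 08 00 00

0xa9 0x1f 0x9e 0x0c 0xf8 0x00 0x00 0x10 0xf1 0x08 0x00 0x00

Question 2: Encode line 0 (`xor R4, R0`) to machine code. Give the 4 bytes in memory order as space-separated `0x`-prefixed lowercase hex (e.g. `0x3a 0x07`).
line 0 (xor): pack op=0x22:7|rd=4:3|rs=0:3|pad=0:19 = 0x45000000; big→ 45 00 00 00

0x45 0x00 0x00 0x00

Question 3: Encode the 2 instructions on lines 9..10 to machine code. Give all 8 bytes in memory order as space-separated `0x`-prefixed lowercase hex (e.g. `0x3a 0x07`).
0x39 0x80 0x00 0x00 0xb7 0xff 0xff 0xf8

9. pop fields op=0x1c:7|rd=6:3|pad=0:22 → word 39800000h → 39 80 00 00
10. bnz fields op=0x5b:7|imm=-8:25 → word b7fffff8h → b7 ff ff f8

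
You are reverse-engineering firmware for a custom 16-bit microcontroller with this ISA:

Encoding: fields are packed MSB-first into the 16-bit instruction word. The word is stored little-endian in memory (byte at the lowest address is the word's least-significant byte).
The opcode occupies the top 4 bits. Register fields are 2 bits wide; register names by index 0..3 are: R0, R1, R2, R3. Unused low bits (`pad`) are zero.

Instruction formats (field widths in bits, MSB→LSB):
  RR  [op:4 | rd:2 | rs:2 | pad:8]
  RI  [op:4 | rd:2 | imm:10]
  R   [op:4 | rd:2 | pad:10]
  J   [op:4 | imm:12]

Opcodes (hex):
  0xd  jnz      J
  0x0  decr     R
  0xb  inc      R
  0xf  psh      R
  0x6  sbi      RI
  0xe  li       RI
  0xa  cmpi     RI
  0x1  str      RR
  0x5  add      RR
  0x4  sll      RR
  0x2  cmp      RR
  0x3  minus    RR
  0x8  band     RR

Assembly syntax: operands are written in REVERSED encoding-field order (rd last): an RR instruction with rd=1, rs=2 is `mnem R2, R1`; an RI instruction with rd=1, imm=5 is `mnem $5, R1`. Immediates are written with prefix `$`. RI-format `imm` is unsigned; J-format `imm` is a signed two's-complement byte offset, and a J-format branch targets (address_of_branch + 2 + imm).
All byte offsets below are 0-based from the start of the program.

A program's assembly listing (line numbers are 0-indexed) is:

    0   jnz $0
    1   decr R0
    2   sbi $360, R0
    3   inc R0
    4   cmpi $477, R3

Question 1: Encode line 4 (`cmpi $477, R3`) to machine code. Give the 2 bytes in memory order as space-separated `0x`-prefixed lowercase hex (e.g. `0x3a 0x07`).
0xdd 0xad

4. cmpi fields op=0xa:4|rd=3:2|imm=477:10 → word adddh → dd ad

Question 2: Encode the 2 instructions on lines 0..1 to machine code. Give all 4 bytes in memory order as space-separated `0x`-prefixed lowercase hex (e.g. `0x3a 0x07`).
L0: jnz op=0xd:4|imm=0:12 ⇒ 0xd000 ⇒ little 00 d0
L1: decr op=0x0:4|rd=0:2|pad=0:10 ⇒ 0x0000 ⇒ little 00 00

0x00 0xd0 0x00 0x00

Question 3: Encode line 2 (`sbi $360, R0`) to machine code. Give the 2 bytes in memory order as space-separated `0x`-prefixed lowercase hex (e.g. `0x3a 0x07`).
line 2 (sbi): pack op=0x6:4|rd=0:2|imm=360:10 = 0x6168; little→ 68 61

0x68 0x61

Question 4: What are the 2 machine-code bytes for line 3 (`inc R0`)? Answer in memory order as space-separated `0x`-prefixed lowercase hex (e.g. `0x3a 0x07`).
3. inc fields op=0xb:4|rd=0:2|pad=0:10 → word b000h → 00 b0

0x00 0xb0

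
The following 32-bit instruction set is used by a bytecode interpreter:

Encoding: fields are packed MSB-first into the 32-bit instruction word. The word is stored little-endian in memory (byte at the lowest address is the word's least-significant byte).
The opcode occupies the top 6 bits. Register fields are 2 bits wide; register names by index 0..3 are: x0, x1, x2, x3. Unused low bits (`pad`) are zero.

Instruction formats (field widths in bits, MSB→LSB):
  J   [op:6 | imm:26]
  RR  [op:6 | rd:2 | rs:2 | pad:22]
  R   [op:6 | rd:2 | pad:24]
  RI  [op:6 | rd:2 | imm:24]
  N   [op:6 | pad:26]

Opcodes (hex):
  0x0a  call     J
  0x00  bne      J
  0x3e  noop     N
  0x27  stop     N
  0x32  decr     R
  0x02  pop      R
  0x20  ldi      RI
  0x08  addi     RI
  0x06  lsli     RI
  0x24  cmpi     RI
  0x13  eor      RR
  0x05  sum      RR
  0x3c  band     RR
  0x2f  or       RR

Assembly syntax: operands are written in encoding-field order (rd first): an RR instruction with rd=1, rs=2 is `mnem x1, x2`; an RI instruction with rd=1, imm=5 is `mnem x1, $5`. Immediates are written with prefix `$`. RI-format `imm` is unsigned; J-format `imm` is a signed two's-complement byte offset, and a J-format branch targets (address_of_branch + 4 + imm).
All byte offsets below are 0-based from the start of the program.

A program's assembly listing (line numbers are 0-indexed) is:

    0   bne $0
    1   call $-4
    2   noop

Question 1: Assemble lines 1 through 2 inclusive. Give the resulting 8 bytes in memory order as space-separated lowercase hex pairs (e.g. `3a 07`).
fc ff ff 2b 00 00 00 f8

L1: call op=0xa:6|imm=-4:26 ⇒ 0x2bfffffc ⇒ little fc ff ff 2b
L2: noop op=0x3e:6|pad=0:26 ⇒ 0xf8000000 ⇒ little 00 00 00 f8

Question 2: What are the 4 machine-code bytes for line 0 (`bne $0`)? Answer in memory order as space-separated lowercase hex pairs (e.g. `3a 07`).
line 0 (bne): pack op=0x0:6|imm=0:26 = 0x00000000; little→ 00 00 00 00

00 00 00 00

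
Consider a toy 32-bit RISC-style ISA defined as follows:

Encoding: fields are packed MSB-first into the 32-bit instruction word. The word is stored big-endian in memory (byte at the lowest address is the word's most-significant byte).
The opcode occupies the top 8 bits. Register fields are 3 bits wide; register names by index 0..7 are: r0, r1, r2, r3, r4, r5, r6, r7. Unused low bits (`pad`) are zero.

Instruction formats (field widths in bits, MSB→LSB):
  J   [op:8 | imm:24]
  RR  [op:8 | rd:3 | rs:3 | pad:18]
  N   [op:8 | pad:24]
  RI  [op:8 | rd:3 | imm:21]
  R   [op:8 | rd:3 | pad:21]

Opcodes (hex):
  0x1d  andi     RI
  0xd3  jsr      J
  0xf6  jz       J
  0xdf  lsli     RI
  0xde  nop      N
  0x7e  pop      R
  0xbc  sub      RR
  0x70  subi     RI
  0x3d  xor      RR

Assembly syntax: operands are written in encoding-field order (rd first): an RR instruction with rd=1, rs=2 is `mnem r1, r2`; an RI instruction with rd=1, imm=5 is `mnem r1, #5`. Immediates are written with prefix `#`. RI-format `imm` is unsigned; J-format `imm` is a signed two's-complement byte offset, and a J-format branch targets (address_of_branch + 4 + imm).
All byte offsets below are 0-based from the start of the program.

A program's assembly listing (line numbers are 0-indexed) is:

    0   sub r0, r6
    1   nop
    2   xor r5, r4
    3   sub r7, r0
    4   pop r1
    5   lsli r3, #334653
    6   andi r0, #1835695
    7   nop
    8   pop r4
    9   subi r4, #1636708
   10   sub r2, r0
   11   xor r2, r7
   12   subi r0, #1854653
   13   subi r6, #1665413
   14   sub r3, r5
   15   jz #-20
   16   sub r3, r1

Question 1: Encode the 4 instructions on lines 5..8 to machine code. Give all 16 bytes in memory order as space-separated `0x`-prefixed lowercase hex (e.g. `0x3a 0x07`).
0xdf 0x65 0x1b 0x3d 0x1d 0x1c 0x02 0xaf 0xde 0x00 0x00 0x00 0x7e 0x80 0x00 0x00

5. lsli fields op=0xdf:8|rd=3:3|imm=334653:21 → word df651b3dh → df 65 1b 3d
6. andi fields op=0x1d:8|rd=0:3|imm=1835695:21 → word 1d1c02afh → 1d 1c 02 af
7. nop fields op=0xde:8|pad=0:24 → word de000000h → de 00 00 00
8. pop fields op=0x7e:8|rd=4:3|pad=0:21 → word 7e800000h → 7e 80 00 00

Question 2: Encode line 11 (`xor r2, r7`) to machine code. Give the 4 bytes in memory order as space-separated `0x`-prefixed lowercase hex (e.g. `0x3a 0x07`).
0x3d 0x5c 0x00 0x00

11. xor fields op=0x3d:8|rd=2:3|rs=7:3|pad=0:18 → word 3d5c0000h → 3d 5c 00 00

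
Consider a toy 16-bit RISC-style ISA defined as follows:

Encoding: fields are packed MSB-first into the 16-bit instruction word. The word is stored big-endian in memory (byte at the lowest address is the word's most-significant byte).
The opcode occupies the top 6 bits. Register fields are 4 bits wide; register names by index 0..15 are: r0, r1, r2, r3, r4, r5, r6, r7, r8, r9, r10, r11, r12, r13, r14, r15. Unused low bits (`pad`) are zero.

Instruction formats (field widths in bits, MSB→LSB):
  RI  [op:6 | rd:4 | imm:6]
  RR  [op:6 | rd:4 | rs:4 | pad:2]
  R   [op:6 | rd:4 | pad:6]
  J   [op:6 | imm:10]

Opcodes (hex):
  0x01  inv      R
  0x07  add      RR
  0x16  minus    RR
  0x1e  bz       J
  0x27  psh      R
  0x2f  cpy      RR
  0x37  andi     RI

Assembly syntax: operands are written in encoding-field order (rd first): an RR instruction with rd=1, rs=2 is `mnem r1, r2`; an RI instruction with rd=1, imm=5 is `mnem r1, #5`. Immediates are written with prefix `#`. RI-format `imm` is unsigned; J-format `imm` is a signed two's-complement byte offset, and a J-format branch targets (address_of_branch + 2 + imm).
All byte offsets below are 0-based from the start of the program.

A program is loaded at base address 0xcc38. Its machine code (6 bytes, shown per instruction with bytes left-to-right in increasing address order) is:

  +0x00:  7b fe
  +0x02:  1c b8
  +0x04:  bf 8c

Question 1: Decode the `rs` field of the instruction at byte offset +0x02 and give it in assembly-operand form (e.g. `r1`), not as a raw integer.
+0x02: 1c b8 ⇒ word 0x1cb8 (big)
  top 6b → 0x7 → add [RR]
  rd@[9:6]=0x2 ⇒ r2
  rs@[5:2]=0xe ⇒ r14

r14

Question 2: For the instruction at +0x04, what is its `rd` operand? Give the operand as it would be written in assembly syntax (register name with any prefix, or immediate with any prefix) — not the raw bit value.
+0x04: bf 8c ⇒ word 0xbf8c (big)
  opcode bits[15:10]=0x2f: cpy/RR
  [9:6] rd=14 = r14
  [5:2] rs=3 = r3

r14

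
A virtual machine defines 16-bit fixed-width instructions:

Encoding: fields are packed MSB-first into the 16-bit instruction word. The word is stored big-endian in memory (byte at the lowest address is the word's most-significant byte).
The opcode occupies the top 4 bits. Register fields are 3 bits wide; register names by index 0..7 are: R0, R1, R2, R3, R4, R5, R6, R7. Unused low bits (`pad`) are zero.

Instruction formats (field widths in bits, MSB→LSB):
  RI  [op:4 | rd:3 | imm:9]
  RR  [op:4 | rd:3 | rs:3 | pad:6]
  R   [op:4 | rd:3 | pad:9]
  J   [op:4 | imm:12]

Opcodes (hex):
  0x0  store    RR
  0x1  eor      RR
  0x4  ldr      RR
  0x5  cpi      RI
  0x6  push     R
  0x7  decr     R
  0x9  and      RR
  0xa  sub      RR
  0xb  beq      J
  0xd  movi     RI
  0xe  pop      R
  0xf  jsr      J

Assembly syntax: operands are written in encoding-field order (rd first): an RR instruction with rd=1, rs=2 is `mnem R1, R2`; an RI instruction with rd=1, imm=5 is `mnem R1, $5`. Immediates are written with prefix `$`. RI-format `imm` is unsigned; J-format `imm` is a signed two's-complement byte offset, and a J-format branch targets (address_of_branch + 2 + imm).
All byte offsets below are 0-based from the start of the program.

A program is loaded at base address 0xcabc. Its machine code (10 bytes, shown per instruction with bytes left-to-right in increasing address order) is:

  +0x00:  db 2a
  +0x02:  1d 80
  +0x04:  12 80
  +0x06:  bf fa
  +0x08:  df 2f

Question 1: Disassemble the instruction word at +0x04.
eor R1, R2

off 0x04: read 12 80 as big → 0x1280
  op=0x1280>>12=0x1 ⇒ eor (RR)
  rd: (w>>9)&0x7=0x1 → R1
  rs: (w>>6)&0x7=0x2 → R2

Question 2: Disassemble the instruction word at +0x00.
off 0x00: read db 2a as big → 0xdb2a
  top 4b → 0xd → movi [RI]
  rd@[11:9]=0x5 ⇒ R5
  imm@[8:0]=0x12a ⇒ $298

movi R5, $298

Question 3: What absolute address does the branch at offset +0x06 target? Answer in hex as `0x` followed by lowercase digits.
+0x06: bf fa ⇒ word 0xbffa (big)
  opcode bits[15:12]=0xb: beq/J
  imm: (w>>0)&0xfff=0xffa (s12→-6) → $-6
  target = base 0xcabc + off 0x06 + 2 + imm -6 = 0xcabe

0xcabe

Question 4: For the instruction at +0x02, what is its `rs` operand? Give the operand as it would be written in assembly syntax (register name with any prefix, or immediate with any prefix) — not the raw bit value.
@+02  big-endian(1d 80) = 0x1d80
  op=0x1d80>>12=0x1 ⇒ eor (RR)
  rd@[11:9]=0x6 ⇒ R6
  rs@[8:6]=0x6 ⇒ R6

R6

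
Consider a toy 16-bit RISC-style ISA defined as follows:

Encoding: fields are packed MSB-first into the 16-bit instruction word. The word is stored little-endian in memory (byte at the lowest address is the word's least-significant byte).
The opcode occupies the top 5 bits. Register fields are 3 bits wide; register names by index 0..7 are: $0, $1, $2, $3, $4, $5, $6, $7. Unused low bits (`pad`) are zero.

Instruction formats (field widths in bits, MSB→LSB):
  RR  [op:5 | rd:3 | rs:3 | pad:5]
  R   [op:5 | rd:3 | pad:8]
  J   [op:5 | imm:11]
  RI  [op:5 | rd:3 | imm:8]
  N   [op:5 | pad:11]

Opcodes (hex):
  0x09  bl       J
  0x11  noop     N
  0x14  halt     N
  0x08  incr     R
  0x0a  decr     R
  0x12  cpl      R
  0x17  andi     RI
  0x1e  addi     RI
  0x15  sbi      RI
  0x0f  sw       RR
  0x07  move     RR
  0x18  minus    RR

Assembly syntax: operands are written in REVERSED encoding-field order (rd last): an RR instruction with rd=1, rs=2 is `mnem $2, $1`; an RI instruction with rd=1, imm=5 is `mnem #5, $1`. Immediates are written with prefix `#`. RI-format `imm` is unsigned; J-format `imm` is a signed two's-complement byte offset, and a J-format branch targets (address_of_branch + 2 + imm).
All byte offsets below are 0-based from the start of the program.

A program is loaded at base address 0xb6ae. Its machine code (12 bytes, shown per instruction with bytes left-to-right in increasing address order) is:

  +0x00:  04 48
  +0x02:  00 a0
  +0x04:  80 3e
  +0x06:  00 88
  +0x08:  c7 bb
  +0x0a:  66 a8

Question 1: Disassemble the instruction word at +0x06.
[06] 00 88 → 0x8800
  op=0x8800>>11=0x11 ⇒ noop (N)

noop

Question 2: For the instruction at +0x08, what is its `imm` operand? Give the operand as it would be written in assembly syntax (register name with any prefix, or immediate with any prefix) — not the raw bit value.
off 0x08: read c7 bb as little → 0xbbc7
  top 5b → 0x17 → andi [RI]
  rd: (w>>8)&0x7=0x3 → $3
  imm: (w>>0)&0xff=0xc7 → #199

#199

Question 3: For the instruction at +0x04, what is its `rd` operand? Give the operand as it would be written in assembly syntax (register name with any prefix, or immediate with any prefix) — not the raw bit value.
$6

[04] 80 3e → 0x3e80
  op=0x3e80>>11=0x7 ⇒ move (RR)
  rd: (w>>8)&0x7=0x6 → $6
  rs: (w>>5)&0x7=0x4 → $4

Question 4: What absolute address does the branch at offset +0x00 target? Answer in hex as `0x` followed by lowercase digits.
0xb6b4

+0x00: 04 48 ⇒ word 0x4804 (little)
  top 5b → 0x9 → bl [J]
  imm@[10:0]=0x4 ⇒ #4
  target = base 0xb6ae + off 0x00 + 2 + imm 4 = 0xb6b4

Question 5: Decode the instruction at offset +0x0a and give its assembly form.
sbi #102, $0

off 0x0a: read 66 a8 as little → 0xa866
  opcode bits[15:11]=0x15: sbi/RI
  rd@[10:8]=0x0 ⇒ $0
  imm@[7:0]=0x66 ⇒ #102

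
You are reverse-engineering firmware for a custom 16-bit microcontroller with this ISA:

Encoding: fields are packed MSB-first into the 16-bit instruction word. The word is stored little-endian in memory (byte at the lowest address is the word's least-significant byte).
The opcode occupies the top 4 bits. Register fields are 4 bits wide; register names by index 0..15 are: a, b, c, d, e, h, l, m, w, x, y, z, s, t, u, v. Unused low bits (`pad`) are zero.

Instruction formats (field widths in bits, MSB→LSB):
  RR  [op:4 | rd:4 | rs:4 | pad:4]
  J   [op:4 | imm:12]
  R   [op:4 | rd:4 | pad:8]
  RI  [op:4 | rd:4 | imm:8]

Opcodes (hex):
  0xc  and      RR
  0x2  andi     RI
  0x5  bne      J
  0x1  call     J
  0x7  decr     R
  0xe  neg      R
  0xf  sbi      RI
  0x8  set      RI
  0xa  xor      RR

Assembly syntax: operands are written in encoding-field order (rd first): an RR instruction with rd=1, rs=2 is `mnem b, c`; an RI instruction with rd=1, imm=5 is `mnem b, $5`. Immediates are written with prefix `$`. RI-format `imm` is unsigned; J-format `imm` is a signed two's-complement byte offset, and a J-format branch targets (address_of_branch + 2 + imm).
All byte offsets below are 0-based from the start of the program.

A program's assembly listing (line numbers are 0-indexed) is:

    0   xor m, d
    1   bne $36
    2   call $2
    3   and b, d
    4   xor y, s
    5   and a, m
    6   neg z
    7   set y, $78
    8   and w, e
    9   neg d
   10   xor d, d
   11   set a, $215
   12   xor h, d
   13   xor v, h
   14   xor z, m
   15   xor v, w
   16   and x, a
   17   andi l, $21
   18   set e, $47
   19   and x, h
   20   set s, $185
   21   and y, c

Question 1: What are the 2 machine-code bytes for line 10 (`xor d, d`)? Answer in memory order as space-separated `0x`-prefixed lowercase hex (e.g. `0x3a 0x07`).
10. xor fields op=0xa:4|rd=3:4|rs=3:4|pad=0:4 → word a330h → 30 a3

0x30 0xa3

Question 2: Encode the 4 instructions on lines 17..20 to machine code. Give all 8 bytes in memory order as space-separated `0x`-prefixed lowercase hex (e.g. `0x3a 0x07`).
L17: andi op=0x2:4|rd=6:4|imm=21:8 ⇒ 0x2615 ⇒ little 15 26
L18: set op=0x8:4|rd=4:4|imm=47:8 ⇒ 0x842f ⇒ little 2f 84
L19: and op=0xc:4|rd=9:4|rs=5:4|pad=0:4 ⇒ 0xc950 ⇒ little 50 c9
L20: set op=0x8:4|rd=12:4|imm=185:8 ⇒ 0x8cb9 ⇒ little b9 8c

0x15 0x26 0x2f 0x84 0x50 0xc9 0xb9 0x8c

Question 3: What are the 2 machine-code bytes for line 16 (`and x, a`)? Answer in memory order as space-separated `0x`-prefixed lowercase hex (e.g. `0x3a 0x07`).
L16: and op=0xc:4|rd=9:4|rs=0:4|pad=0:4 ⇒ 0xc900 ⇒ little 00 c9

0x00 0xc9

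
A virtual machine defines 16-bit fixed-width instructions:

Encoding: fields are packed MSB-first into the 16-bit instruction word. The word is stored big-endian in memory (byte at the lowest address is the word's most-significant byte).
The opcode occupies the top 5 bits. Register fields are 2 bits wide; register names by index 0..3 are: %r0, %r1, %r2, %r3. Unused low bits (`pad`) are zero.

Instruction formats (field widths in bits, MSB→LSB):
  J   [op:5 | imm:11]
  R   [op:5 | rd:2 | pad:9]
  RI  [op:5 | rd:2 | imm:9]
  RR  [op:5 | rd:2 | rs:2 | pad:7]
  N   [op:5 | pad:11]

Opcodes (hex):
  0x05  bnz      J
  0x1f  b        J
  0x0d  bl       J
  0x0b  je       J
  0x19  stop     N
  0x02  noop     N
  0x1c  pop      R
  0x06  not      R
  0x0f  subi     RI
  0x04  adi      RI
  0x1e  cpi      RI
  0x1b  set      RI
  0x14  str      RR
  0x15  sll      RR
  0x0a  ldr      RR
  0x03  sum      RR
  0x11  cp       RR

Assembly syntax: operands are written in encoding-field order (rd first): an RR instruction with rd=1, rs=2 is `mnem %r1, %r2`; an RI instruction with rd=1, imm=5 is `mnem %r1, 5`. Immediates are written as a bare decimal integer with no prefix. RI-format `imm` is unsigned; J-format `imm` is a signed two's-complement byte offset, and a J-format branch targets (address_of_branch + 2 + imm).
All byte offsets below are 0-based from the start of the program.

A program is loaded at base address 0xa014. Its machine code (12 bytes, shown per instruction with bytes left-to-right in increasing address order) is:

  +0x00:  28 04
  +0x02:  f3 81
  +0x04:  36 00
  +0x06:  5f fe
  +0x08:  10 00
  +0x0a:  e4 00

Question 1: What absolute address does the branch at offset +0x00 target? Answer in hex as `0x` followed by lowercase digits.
off 0x00: read 28 04 as big → 0x2804
  opcode bits[15:11]=0x5: bnz/J
  imm: (w>>0)&0x7ff=0x4 → 4
  target = base 0xa014 + off 0x00 + 2 + imm 4 = 0xa01a

0xa01a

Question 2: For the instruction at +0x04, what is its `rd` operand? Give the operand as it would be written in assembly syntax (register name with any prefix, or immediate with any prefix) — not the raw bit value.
off 0x04: read 36 00 as big → 0x3600
  op=0x3600>>11=0x6 ⇒ not (R)
  [10:9] rd=3 = %r3

%r3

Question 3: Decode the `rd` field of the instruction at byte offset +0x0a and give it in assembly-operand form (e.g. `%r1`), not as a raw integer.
%r2

+0x0a: e4 00 ⇒ word 0xe400 (big)
  top 5b → 0x1c → pop [R]
  [10:9] rd=2 = %r2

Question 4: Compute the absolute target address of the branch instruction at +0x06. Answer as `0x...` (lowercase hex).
+0x06: 5f fe ⇒ word 0x5ffe (big)
  top 5b → 0xb → je [J]
  imm@[10:0]=0x7fe (s11→-2) ⇒ -2
  target = base 0xa014 + off 0x06 + 2 + imm -2 = 0xa01a

0xa01a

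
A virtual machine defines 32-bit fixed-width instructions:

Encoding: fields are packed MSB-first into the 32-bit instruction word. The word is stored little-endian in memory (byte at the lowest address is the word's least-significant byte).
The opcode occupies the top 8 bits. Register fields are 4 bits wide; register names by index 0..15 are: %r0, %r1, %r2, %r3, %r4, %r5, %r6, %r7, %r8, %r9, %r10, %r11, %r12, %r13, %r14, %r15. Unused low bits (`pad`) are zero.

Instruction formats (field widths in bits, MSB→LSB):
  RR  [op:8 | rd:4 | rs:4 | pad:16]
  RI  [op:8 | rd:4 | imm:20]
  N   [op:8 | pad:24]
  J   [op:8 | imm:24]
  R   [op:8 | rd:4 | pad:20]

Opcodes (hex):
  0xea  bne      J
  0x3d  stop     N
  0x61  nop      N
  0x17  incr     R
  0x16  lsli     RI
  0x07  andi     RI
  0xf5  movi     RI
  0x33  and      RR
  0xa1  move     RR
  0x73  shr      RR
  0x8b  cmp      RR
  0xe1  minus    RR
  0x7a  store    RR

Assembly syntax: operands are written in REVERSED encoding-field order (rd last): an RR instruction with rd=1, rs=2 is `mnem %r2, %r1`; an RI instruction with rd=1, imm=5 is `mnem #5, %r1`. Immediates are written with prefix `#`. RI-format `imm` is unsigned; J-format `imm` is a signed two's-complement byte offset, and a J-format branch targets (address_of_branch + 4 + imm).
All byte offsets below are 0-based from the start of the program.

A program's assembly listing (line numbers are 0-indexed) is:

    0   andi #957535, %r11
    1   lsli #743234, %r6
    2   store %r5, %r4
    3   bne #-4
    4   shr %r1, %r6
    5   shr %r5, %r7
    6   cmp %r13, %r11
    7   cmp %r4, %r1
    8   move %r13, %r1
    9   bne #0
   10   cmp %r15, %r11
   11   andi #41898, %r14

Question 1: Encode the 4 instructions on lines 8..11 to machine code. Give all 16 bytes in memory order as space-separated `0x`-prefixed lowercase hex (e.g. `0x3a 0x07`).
8. move fields op=0xa1:8|rd=1:4|rs=13:4|pad=0:16 → word a11d0000h → 00 00 1d a1
9. bne fields op=0xea:8|imm=0:24 → word ea000000h → 00 00 00 ea
10. cmp fields op=0x8b:8|rd=11:4|rs=15:4|pad=0:16 → word 8bbf0000h → 00 00 bf 8b
11. andi fields op=0x7:8|rd=14:4|imm=41898:20 → word 07e0a3aah → aa a3 e0 07

0x00 0x00 0x1d 0xa1 0x00 0x00 0x00 0xea 0x00 0x00 0xbf 0x8b 0xaa 0xa3 0xe0 0x07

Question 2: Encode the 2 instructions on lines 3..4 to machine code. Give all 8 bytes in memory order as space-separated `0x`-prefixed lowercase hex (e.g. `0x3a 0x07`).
0xfc 0xff 0xff 0xea 0x00 0x00 0x61 0x73

3. bne fields op=0xea:8|imm=-4:24 → word eafffffch → fc ff ff ea
4. shr fields op=0x73:8|rd=6:4|rs=1:4|pad=0:16 → word 73610000h → 00 00 61 73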